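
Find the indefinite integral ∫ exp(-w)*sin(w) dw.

-exp(-w)*sin(w)/2 - exp(-w)*cos(w)/2 + C

Let I denote the integral. Integrate by parts with u = sin(w), dv = exp(-w) dw, so v = -exp(-w): I = -exp(-w)*sin(w) + ∫ exp(-w)*cos(w) dw.
Apply parts again with u = cos(w), dv = exp(-w) dw: ∫ exp(-w)*cos(w) dw = -exp(-w)*cos(w) − I. Substituting back brings back I: I = -exp(-w)*sin(w) - exp(-w)*cos(w) − I.
Solving for I: (1 + 1)·I equals the remaining terms, so I = (1/2)·(-exp(-w)*sin(w) - exp(-w)*cos(w)).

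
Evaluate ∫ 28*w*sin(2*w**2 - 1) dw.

-7*cos(2*w**2 - 1) + C

Let u = 2*w**2 - 1, so du = (4*w) dw.
Rewriting, the integral becomes 7·∫ sin(u) du = 7·-cos(u).
Substituting back, u = 2*w**2 - 1.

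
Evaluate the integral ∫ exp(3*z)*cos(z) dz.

Let I denote the integral. Integrate by parts with u = cos(z), dv = exp(3*z) dz, so v = exp(3*z)/3: I = exp(3*z)*cos(z)/3 + (1/3)·∫ exp(3*z)*sin(z) dz.
Apply parts again with u = sin(z), dv = exp(3*z) dz: ∫ exp(3*z)*sin(z) dz = exp(3*z)*sin(z)/3 − (1/3)·I. Substituting back brings back I: I = exp(3*z)*sin(z)/9 + exp(3*z)*cos(z)/3 − (1/9)·I.
Solving for I: (1 + 1/9)·I equals the remaining terms, so I = (9/10)·(exp(3*z)*sin(z)/9 + exp(3*z)*cos(z)/3).

exp(3*z)*sin(z)/10 + 3*exp(3*z)*cos(z)/10 + C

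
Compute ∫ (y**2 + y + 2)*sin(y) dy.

Use integration by parts with u = y**2 + y + 2, dv = sin(y) dy, so v = -cos(y).
Apply parts 2 times (tabular method): alternate signs, differentiate u down to 0, integrate dv up.

-y**2*cos(y) + 2*y*sin(y) - y*cos(y) + sin(y) + C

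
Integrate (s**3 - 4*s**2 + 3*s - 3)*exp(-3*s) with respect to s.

Use integration by parts with u = s**3 - 4*s**2 + 3*s - 3, dv = exp(-3*s) ds, so v = -exp(-3*s)/3.
Apply parts 3 times (tabular method): alternate signs, differentiate u down to 0, integrate dv up.

(-3*s**3 + 9*s**2 - 3*s + 8)*exp(-3*s)/9 + C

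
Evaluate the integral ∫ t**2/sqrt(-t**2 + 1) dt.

-t*sqrt(-t**2 + 1)/2 + asin(t)/2 + C

Substitute t = sin(θ), so dt = cos(θ) dθ and the radical becomes sqrt(-t**2 + 1) = cos(θ) by the Pythagorean identity.
Integrate the resulting trig expression in θ, then back-substitute θ = asin(t), sin(θ) = t, cos(θ) = sqrt(-t**2 + 1) (absorbing any constant into C).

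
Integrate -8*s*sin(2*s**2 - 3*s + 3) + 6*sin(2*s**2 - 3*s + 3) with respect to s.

2*cos(2*s**2 - 3*s + 3) + C

Let u = 2*s**2 - 3*s + 3, so du = (4*s - 3) ds.
Rewriting, the integral becomes -2·∫ sin(u) du = -2·-cos(u).
Substituting back, u = 2*s**2 - 3*s + 3.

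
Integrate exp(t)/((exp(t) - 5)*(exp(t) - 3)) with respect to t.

Let u = e^t, du = e^t dt.
The integral becomes ∫ du/((u-5)(u-3)); decompose into partial fractions.

log(exp(t) - 5)/2 - log(exp(t) - 3)/2 + C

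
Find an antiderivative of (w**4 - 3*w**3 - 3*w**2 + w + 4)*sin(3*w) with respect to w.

Use integration by parts with u = w**4 - 3*w**3 - 3*w**2 + w + 4, dv = sin(3*w) dw, so v = -cos(3*w)/3.
Apply parts 4 times (tabular method): alternate signs, differentiate u down to 0, integrate dv up.

-w**4*cos(3*w)/3 + 4*w**3*sin(3*w)/9 + w**3*cos(3*w) - w**2*sin(3*w) + 13*w**2*cos(3*w)/9 - 26*w*sin(3*w)/27 - w*cos(3*w) + sin(3*w)/3 - 134*cos(3*w)/81 + C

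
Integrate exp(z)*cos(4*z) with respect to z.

Let I denote the integral. Integrate by parts with u = cos(4*z), dv = exp(z) dz, so v = exp(z): I = exp(z)*cos(4*z) + 4·∫ exp(z)*sin(4*z) dz.
Apply parts again with u = sin(4*z), dv = exp(z) dz: ∫ exp(z)*sin(4*z) dz = exp(z)*sin(4*z) − 4·I. Substituting back brings back I: I = 4*exp(z)*sin(4*z) + exp(z)*cos(4*z) − 16·I.
Solving for I: (1 + 16)·I equals the remaining terms, so I = (1/17)·(4*exp(z)*sin(4*z) + exp(z)*cos(4*z)).

4*exp(z)*sin(4*z)/17 + exp(z)*cos(4*z)/17 + C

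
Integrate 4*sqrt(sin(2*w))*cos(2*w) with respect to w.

4*sin(2*w)**(3/2)/3 + C

Let u = sin(2*w), so du = (2*cos(2*w)) dw.
Rewriting, the integral becomes 2·∫ √u du = 2·(2/3)u^(3/2).
Substituting back, u = sin(2*w).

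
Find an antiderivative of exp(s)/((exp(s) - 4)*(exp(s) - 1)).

log(exp(s) - 4)/3 - log(exp(s) - 1)/3 + C

Let u = e^s, du = e^s ds.
The integral becomes ∫ du/((u-1)(u-4)); decompose into partial fractions.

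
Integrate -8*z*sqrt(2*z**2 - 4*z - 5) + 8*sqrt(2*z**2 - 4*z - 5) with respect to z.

Let u = 2*z**2 - 4*z - 5, so du = (4*z - 4) dz.
Rewriting, the integral becomes -2·∫ √u du = -2·(2/3)u^(3/2).
Substituting back, u = 2*z**2 - 4*z - 5.

-4*(2*z**2 - 4*z - 5)**(3/2)/3 + C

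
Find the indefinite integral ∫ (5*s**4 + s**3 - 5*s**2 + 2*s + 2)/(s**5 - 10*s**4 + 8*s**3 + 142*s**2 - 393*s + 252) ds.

12119*log(s - 7)/1056 - 10747*log(s - 3)/1568 - log(s - 1)/24 + 226*log(s + 4)/539 + 395/(56*s - 168) + C

Factor the denominator: (s - 7)*(s - 3)**2*(s - 1)*(s + 4).
Partial-fraction decomposition: 226/(539*(s + 4)) - 1/(24*(s - 1)) - 10747/(1568*(s - 3)) - 395/(56*(s - 3)**2) + 12119/(1056*(s - 7)).
Integrate each term; A/(s−a) gives A·log|s−a|; A/(s−a)² gives −A/(s−a).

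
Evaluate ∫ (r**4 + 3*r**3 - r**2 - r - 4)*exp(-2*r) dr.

Use integration by parts with u = r**4 + 3*r**3 - r**2 - r - 4, dv = exp(-2*r) dr, so v = -exp(-2*r)/2.
Apply parts 4 times (tabular method): alternate signs, differentiate u down to 0, integrate dv up.

(-4*r**4 - 20*r**3 - 26*r**2 - 22*r + 5)*exp(-2*r)/8 + C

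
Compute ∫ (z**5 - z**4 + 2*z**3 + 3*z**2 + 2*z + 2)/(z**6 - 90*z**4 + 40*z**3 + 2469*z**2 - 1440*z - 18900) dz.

3517*log(z - 6)/702 - 1265893*log(z - 5)/278784 + 355*log(z + 3)/6912 - 4703*log(z + 6)/2178 + 19759*log(z + 7)/7488 + 2837/(1056*z - 5280) + C

Factor the denominator: (z - 6)*(z - 5)**2*(z + 3)*(z + 6)*(z + 7).
Partial-fraction decomposition: 19759/(7488*(z + 7)) - 4703/(2178*(z + 6)) + 355/(6912*(z + 3)) - 1265893/(278784*(z - 5)) - 2837/(1056*(z - 5)**2) + 3517/(702*(z - 6)).
Integrate each term; A/(z−a) gives A·log|z−a|; A/(z−a)² gives −A/(z−a).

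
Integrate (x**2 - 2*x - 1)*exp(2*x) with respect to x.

(2*x**2 - 6*x + 1)*exp(2*x)/4 + C

Use integration by parts with u = x**2 - 2*x - 1, dv = exp(2*x) dx, so v = exp(2*x)/2.
Apply parts 2 times (tabular method): alternate signs, differentiate u down to 0, integrate dv up.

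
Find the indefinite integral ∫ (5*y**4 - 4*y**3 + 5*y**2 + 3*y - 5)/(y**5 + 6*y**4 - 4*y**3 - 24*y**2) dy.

Factor the denominator: y**2*(y - 2)*(y + 2)*(y + 6).
Partial-fraction decomposition: 7501/(1152*(y + 6)) - 121/(64*(y + 2)) + 69/(128*(y - 2)) - 23/(144*y) + 5/(24*y**2).
Integrate each term; A/(y−a) gives A·log|y−a|; A/(y−a)² gives −A/(y−a).

-23*log(y)/144 + 69*log(y - 2)/128 - 121*log(y + 2)/64 + 7501*log(y + 6)/1152 - 5/(24*y) + C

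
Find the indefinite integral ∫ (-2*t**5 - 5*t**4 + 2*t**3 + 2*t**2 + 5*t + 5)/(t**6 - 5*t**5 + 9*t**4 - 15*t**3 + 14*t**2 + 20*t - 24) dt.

-799*log(t - 3)/104 + 35*log(t - 2)/8 + 7*log(t - 1)/20 + log(t + 1)/40 + 97*log(t**2 + 4)/208 - 267*atan(t/2)/520 + C

Factor the denominator: (t - 3)*(t - 2)*(t - 1)*(t + 1)*(t**2 + 4).
Partial-fraction decomposition: (485*t - 534)/(520*(t**2 + 4)) + 1/(40*(t + 1)) + 7/(20*(t - 1)) + 35/(8*(t - 2)) - 799/(104*(t - 3)).
Integrate each term; A/(t−a) gives A·log|t−a|; the (Bt+D)/(t²+p²) term gives a log and an atan.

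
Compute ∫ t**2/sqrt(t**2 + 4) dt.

t*sqrt(t**2 + 4)/2 - 2*log(t + sqrt(t**2 + 4)) + C

Substitute t = 2·tan(θ), so dt = 2·sec(θ)^2 dθ and the radical becomes sqrt(t**2 + 4) = 2·sec(θ) by the Pythagorean identity.
Integrate the resulting trig expression in θ, then back-substitute tan(θ) = t/2, sec(θ) = sqrt(t**2 + 4)/2 (absorbing any constant into C).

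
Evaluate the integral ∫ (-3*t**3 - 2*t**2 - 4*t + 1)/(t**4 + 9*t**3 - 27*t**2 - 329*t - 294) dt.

-743*log(t - 6)/1183 - log(t + 1)/42 - 2381*log(t + 7)/1014 - 160/(13*t + 91) + C

Factor the denominator: (t - 6)*(t + 1)*(t + 7)**2.
Partial-fraction decomposition: -2381/(1014*(t + 7)) + 160/(13*(t + 7)**2) - 1/(42*(t + 1)) - 743/(1183*(t - 6)).
Integrate each term; A/(t−a) gives A·log|t−a|; A/(t−a)² gives −A/(t−a).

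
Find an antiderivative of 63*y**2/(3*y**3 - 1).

Let u = 3*y**3 - 1, so du = (9*y**2) dy.
Rewriting, the integral becomes 7·∫ 1/u du = 7·log(u).
Substituting back, u = 3*y**3 - 1.

7*log(3*y**3 - 1) + C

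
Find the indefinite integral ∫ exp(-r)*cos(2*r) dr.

2*exp(-r)*sin(2*r)/5 - exp(-r)*cos(2*r)/5 + C

Let I denote the integral. Integrate by parts with u = cos(2*r), dv = exp(-r) dr, so v = -exp(-r): I = -exp(-r)*cos(2*r) − 2·∫ exp(-r)*sin(2*r) dr.
Apply parts again with u = sin(2*r), dv = exp(-r) dr: ∫ exp(-r)*sin(2*r) dr = -exp(-r)*sin(2*r) + 2·I. Substituting back brings back I: I = 2*exp(-r)*sin(2*r) - exp(-r)*cos(2*r) − 4·I.
Solving for I: (1 + 4)·I equals the remaining terms, so I = (1/5)·(2*exp(-r)*sin(2*r) - exp(-r)*cos(2*r)).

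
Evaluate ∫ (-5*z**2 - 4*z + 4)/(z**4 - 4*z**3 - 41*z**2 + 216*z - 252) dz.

Factor the denominator: (z - 6)*(z - 3)*(z - 2)*(z + 7).
Partial-fraction decomposition: 71/(390*(z + 7)) - 2/(3*(z - 2)) + 53/(30*(z - 3)) - 50/(39*(z - 6)).
Integrate each term: A/(z−a) contributes A·log|z−a|.

-50*log(z - 6)/39 + 53*log(z - 3)/30 - 2*log(z - 2)/3 + 71*log(z + 7)/390 + C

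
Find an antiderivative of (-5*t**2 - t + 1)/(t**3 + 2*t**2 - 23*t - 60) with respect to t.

Factor the denominator: (t - 5)*(t + 3)*(t + 4).
Partial-fraction decomposition: -25/(3*(t + 4)) + 41/(8*(t + 3)) - 43/(24*(t - 5)).
Integrate each term: A/(t−a) contributes A·log|t−a|.

-43*log(t - 5)/24 + 41*log(t + 3)/8 - 25*log(t + 4)/3 + C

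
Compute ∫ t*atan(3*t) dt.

Use integration by parts with u = arctan(3*t), dv = t dt.
Then du = 3/(9*t**2 + 1) dt.

t**2*atan(3*t)/2 - t/6 + atan(3*t)/18 + C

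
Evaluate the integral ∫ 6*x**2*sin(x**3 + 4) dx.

Let u = x**3 + 4, so du = (3*x**2) dx.
Rewriting, the integral becomes 2·∫ sin(u) du = 2·-cos(u).
Substituting back, u = x**3 + 4.

-2*cos(x**3 + 4) + C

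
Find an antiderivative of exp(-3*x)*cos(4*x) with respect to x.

Let I denote the integral. Integrate by parts with u = cos(4*x), dv = exp(-3*x) dx, so v = -exp(-3*x)/3: I = -exp(-3*x)*cos(4*x)/3 − (4/3)·∫ exp(-3*x)*sin(4*x) dx.
Apply parts again with u = sin(4*x), dv = exp(-3*x) dx: ∫ exp(-3*x)*sin(4*x) dx = -exp(-3*x)*sin(4*x)/3 + (4/3)·I. Substituting back brings back I: I = 4*exp(-3*x)*sin(4*x)/9 - exp(-3*x)*cos(4*x)/3 − (16/9)·I.
Solving for I: (1 + 16/9)·I equals the remaining terms, so I = (9/25)·(4*exp(-3*x)*sin(4*x)/9 - exp(-3*x)*cos(4*x)/3).

4*exp(-3*x)*sin(4*x)/25 - 3*exp(-3*x)*cos(4*x)/25 + C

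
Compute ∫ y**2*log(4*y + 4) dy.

Use integration by parts with u = log(4*y + 4), dv = y**2 dy.
Then du = 4/(4*y + 4) dy and v = y**3/3.

y**3*log(4*y + 4)/3 - y**3/9 + y**2/6 - y/3 + log(y + 1)/3 + C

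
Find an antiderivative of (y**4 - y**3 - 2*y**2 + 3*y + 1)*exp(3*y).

Use integration by parts with u = y**4 - y**3 - 2*y**2 + 3*y + 1, dv = exp(3*y) dy, so v = exp(3*y)/3.
Apply parts 4 times (tabular method): alternate signs, differentiate u down to 0, integrate dv up.

(27*y**4 - 63*y**3 + 9*y**2 + 75*y + 2)*exp(3*y)/81 + C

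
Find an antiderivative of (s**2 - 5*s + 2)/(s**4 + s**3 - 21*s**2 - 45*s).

Factor the denominator: s*(s - 5)*(s + 3)**2.
Partial-fraction decomposition: 11/(288*(s + 3)) + 13/(12*(s + 3)**2) + 1/(160*(s - 5)) - 2/(45*s).
Integrate each term; A/(s−a) gives A·log|s−a|; A/(s−a)² gives −A/(s−a).

-2*log(s)/45 + log(s - 5)/160 + 11*log(s + 3)/288 - 13/(12*s + 36) + C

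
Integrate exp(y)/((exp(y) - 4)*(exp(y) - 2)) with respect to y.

Let u = e^y, du = e^y dy.
The integral becomes ∫ du/((u-4)(u-2)); decompose into partial fractions.

log(exp(y) - 4)/2 - log(exp(y) - 2)/2 + C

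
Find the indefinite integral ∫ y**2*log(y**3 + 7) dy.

Let u = y**3 + 7, so du = (3*y**2) dy.
The integral becomes (1/3)·∫ log(u) du; integrate by parts with u′=log(u), dv′=du.

y**3*log(y**3 + 7)/3 - y**3/3 + 7*log(y**3 + 7)/3 + C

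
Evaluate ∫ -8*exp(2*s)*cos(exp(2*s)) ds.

-4*sin(exp(2*s)) + C

Let u = exp(2*s), so du = (2*exp(2*s)) ds.
Rewriting, the integral becomes -4·∫ cos(u) du = -4·sin(u).
Substituting back, u = exp(2*s).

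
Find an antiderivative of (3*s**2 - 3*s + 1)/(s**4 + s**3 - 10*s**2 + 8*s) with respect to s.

Factor the denominator: s*(s - 2)*(s - 1)*(s + 4).
Partial-fraction decomposition: -61/(120*(s + 4)) - 1/(5*(s - 1)) + 7/(12*(s - 2)) + 1/(8*s).
Integrate each term: A/(s−a) contributes A·log|s−a|.

log(s)/8 + 7*log(s - 2)/12 - log(s - 1)/5 - 61*log(s + 4)/120 + C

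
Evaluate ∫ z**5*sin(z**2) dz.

Let u = z², du = 2z dz; rewrite as (1/2)∫ u^2·sin(1u) du.
Now integrate by parts 2 times.

-z**4*cos(z**2)/2 + z**2*sin(z**2) + cos(z**2) + C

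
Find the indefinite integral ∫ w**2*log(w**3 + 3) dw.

w**3*log(w**3 + 3)/3 - w**3/3 + log(w**3 + 3) + C

Let u = w**3 + 3, so du = (3*w**2) dw.
The integral becomes (1/3)·∫ log(u) du; integrate by parts with u′=log(u), dv′=du.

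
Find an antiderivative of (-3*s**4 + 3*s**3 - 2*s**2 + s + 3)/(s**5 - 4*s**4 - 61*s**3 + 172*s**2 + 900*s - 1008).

Factor the denominator: (s - 7)*(s - 6)*(s - 1)*(s + 4)*(s + 6).
Partial-fraction decomposition: -1537/(728*(s + 6)) + 993/(1100*(s + 4)) + 1/(525*(s - 1)) + 1101/(200*(s - 6)) - 3131/(429*(s - 7)).
Integrate each term: A/(s−a) contributes A·log|s−a|.

-3131*log(s - 7)/429 + 1101*log(s - 6)/200 + log(s - 1)/525 + 993*log(s + 4)/1100 - 1537*log(s + 6)/728 + C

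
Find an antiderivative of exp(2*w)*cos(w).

exp(2*w)*sin(w)/5 + 2*exp(2*w)*cos(w)/5 + C

Let I denote the integral. Integrate by parts with u = cos(w), dv = exp(2*w) dw, so v = exp(2*w)/2: I = exp(2*w)*cos(w)/2 + (1/2)·∫ exp(2*w)*sin(w) dw.
Apply parts again with u = sin(w), dv = exp(2*w) dw: ∫ exp(2*w)*sin(w) dw = exp(2*w)*sin(w)/2 − (1/2)·I. Substituting back brings back I: I = exp(2*w)*sin(w)/4 + exp(2*w)*cos(w)/2 − (1/4)·I.
Solving for I: (1 + 1/4)·I equals the remaining terms, so I = (4/5)·(exp(2*w)*sin(w)/4 + exp(2*w)*cos(w)/2).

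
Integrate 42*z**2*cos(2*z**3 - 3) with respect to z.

Let u = 2*z**3 - 3, so du = (6*z**2) dz.
Rewriting, the integral becomes 7·∫ cos(u) du = 7·sin(u).
Substituting back, u = 2*z**3 - 3.

7*sin(2*z**3 - 3) + C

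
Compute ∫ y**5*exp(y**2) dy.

Let u = y², du = 2y dy; rewrite as (1/2)∫ u^2·exp(1u) du.
Now integrate by parts 2 times.

(y**4 - 2*y**2 + 2)*exp(y**2)/2 + C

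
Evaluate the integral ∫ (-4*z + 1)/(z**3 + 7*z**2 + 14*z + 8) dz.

Factor the denominator: (z + 1)*(z + 2)*(z + 4).
Partial-fraction decomposition: 17/(6*(z + 4)) - 9/(2*(z + 2)) + 5/(3*(z + 1)).
Integrate each term: A/(z−a) contributes A·log|z−a|.

5*log(z + 1)/3 - 9*log(z + 2)/2 + 17*log(z + 4)/6 + C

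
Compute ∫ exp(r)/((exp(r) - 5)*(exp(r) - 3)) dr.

log(exp(r) - 5)/2 - log(exp(r) - 3)/2 + C

Let u = e^r, du = e^r dr.
The integral becomes ∫ du/((u-5)(u-3)); decompose into partial fractions.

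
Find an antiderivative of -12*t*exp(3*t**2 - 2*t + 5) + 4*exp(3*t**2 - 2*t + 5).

-2*exp(3*t**2 - 2*t + 5) + C

Let u = 3*t**2 - 2*t + 5, so du = (6*t - 2) dt.
Rewriting, the integral becomes -2·∫ e^u du = -2·e^u.
Substituting back, u = 3*t**2 - 2*t + 5.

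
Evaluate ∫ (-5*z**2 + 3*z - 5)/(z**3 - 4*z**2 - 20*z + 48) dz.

-167*log(z - 6)/40 + 19*log(z - 2)/24 - 97*log(z + 4)/60 + C

Factor the denominator: (z - 6)*(z - 2)*(z + 4).
Partial-fraction decomposition: -97/(60*(z + 4)) + 19/(24*(z - 2)) - 167/(40*(z - 6)).
Integrate each term: A/(z−a) contributes A·log|z−a|.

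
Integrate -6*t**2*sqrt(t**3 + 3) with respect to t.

-4*(t**3 + 3)**(3/2)/3 + C

Let u = t**3 + 3, so du = (3*t**2) dt.
Rewriting, the integral becomes -2·∫ √u du = -2·(2/3)u^(3/2).
Substituting back, u = t**3 + 3.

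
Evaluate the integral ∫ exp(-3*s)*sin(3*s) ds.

Let I denote the integral. Integrate by parts with u = sin(3*s), dv = exp(-3*s) ds, so v = -exp(-3*s)/3: I = -exp(-3*s)*sin(3*s)/3 + ∫ exp(-3*s)*cos(3*s) ds.
Apply parts again with u = cos(3*s), dv = exp(-3*s) ds: ∫ exp(-3*s)*cos(3*s) ds = -exp(-3*s)*cos(3*s)/3 − I. Substituting back brings back I: I = -exp(-3*s)*sin(3*s)/3 - exp(-3*s)*cos(3*s)/3 − I.
Solving for I: (1 + 1)·I equals the remaining terms, so I = (1/2)·(-exp(-3*s)*sin(3*s)/3 - exp(-3*s)*cos(3*s)/3).

-exp(-3*s)*sin(3*s)/6 - exp(-3*s)*cos(3*s)/6 + C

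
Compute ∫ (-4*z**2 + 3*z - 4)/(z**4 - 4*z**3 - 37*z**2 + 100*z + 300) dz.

Factor the denominator: (z - 6)*(z - 5)*(z + 2)*(z + 5).
Partial-fraction decomposition: 119/(330*(z + 5)) - 13/(84*(z + 2)) + 89/(70*(z - 5)) - 65/(44*(z - 6)).
Integrate each term: A/(z−a) contributes A·log|z−a|.

-65*log(z - 6)/44 + 89*log(z - 5)/70 - 13*log(z + 2)/84 + 119*log(z + 5)/330 + C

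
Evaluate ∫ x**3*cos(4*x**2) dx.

Let u = x², du = 2x dx; rewrite as (1/2)∫ u^1·cos(4u) du.
Now integrate by parts 1 time.

x**2*sin(4*x**2)/8 + cos(4*x**2)/32 + C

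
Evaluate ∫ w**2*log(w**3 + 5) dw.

Let u = w**3 + 5, so du = (3*w**2) dw.
The integral becomes (1/3)·∫ log(u) du; integrate by parts with u′=log(u), dv′=du.

w**3*log(w**3 + 5)/3 - w**3/3 + 5*log(w**3 + 5)/3 + C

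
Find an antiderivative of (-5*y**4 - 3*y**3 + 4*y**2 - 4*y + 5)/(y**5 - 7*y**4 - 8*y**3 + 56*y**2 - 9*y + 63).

Factor the denominator: (y - 7)*(y - 3)*(y + 3)*(y**2 + 1).
Partial-fraction decomposition: -(11*y + 27)/(500*(y**2 + 1)) - 271/(600*(y + 3)) + 457/(240*(y - 3)) - 12861/(2000*(y - 7)).
Integrate each term; A/(y−a) gives A·log|y−a|; the (By+D)/(y²+p²) term gives a log and an atan.

-12861*log(y - 7)/2000 + 457*log(y - 3)/240 - 271*log(y + 3)/600 - 11*log(y**2 + 1)/1000 - 27*atan(y)/500 + C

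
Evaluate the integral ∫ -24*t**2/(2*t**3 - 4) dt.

Let u = 2*t**3 - 4, so du = (6*t**2) dt.
Rewriting, the integral becomes -4·∫ 1/u du = -4·log(u).
Substituting back, u = 2*t**3 - 4.

-4*log(2*t**3 - 4) + C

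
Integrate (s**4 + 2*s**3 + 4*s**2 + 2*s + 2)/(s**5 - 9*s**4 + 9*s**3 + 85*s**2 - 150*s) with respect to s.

Factor the denominator: s*(s - 5)**2*(s - 2)*(s + 3).
Partial-fraction decomposition: 59/(960*(s + 3)) + 3/(5*(s - 2)) + 563/(1600*(s - 5)) + 329/(40*(s - 5)**2) - 1/(75*s).
Integrate each term; A/(s−a) gives A·log|s−a|; A/(s−a)² gives −A/(s−a).

-log(s)/75 + 563*log(s - 5)/1600 + 3*log(s - 2)/5 + 59*log(s + 3)/960 - 329/(40*s - 200) + C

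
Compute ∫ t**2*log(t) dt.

t**3*log(t)/3 - t**3/9 + C

Use integration by parts with u = log(t), dv = t**2 dt.
Then du = 1/t dt and v = t**3/3.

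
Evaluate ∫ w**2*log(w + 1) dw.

Use integration by parts with u = log(w + 1), dv = w**2 dw.
Then du = 1/(w + 1) dw and v = w**3/3.

w**3*log(w + 1)/3 - w**3/9 + w**2/6 - w/3 + log(w + 1)/3 + C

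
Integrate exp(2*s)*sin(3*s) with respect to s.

2*exp(2*s)*sin(3*s)/13 - 3*exp(2*s)*cos(3*s)/13 + C

Let I denote the integral. Integrate by parts with u = sin(3*s), dv = exp(2*s) ds, so v = exp(2*s)/2: I = exp(2*s)*sin(3*s)/2 − (3/2)·∫ exp(2*s)*cos(3*s) ds.
Apply parts again with u = cos(3*s), dv = exp(2*s) ds: ∫ exp(2*s)*cos(3*s) ds = exp(2*s)*cos(3*s)/2 + (3/2)·I. Substituting back brings back I: I = exp(2*s)*sin(3*s)/2 - 3*exp(2*s)*cos(3*s)/4 − (9/4)·I.
Solving for I: (1 + 9/4)·I equals the remaining terms, so I = (4/13)·(exp(2*s)*sin(3*s)/2 - 3*exp(2*s)*cos(3*s)/4).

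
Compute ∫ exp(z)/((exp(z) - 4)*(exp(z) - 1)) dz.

log(exp(z) - 4)/3 - log(exp(z) - 1)/3 + C

Let u = e^z, du = e^z dz.
The integral becomes ∫ du/((u-1)(u-4)); decompose into partial fractions.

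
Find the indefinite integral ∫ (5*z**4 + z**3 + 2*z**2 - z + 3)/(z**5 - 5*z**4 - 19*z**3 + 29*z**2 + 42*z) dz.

log(z)/14 + 6221*log(z - 7)/1400 - 97*log(z - 2)/150 - 5*log(z + 1)/24 + 67*log(z + 3)/50 + C

Factor the denominator: z*(z - 7)*(z - 2)*(z + 1)*(z + 3).
Partial-fraction decomposition: 67/(50*(z + 3)) - 5/(24*(z + 1)) - 97/(150*(z - 2)) + 6221/(1400*(z - 7)) + 1/(14*z).
Integrate each term: A/(z−a) contributes A·log|z−a|.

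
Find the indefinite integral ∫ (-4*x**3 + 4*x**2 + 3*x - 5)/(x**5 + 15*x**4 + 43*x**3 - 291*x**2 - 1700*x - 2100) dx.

Factor the denominator: (x - 5)*(x + 2)*(x + 5)*(x + 6)*(x + 7).
Partial-fraction decomposition: 257/(20*(x + 7)) - 985/(44*(x + 6)) + 29/(3*(x + 5)) - 37/(420*(x + 2)) - 13/(308*(x - 5)).
Integrate each term: A/(x−a) contributes A·log|x−a|.

-13*log(x - 5)/308 - 37*log(x + 2)/420 + 29*log(x + 5)/3 - 985*log(x + 6)/44 + 257*log(x + 7)/20 + C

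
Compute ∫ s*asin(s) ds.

Use integration by parts with u = arcsin(s), dv = s ds.
Then du = 1/sqrt(-s**2 + 1) ds.

s**2*asin(s)/2 + s*sqrt(-s**2 + 1)/4 - asin(s)/4 + C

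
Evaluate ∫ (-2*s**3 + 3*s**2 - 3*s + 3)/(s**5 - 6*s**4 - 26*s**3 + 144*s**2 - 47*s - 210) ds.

-557*log(s - 7)/1920 + 33*log(s - 3)/128 - log(s - 2)/15 - 11*log(s + 1)/384 + 49*log(s + 5)/384 + C

Factor the denominator: (s - 7)*(s - 3)*(s - 2)*(s + 1)*(s + 5).
Partial-fraction decomposition: 49/(384*(s + 5)) - 11/(384*(s + 1)) - 1/(15*(s - 2)) + 33/(128*(s - 3)) - 557/(1920*(s - 7)).
Integrate each term: A/(s−a) contributes A·log|s−a|.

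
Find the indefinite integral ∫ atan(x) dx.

x*atan(x) - log(x**2 + 1)/2 + C

Use integration by parts with u = arctan(x), dv = dx.
Then du = 1/(x**2 + 1) dx.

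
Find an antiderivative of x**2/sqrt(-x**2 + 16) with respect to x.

Substitute x = 4·sin(θ), so dx = 4·cos(θ) dθ and the radical becomes sqrt(-x**2 + 16) = 4·cos(θ) by the Pythagorean identity.
Integrate the resulting trig expression in θ, then back-substitute θ = asin(x/4), sin(θ) = x/4, cos(θ) = sqrt(-x**2 + 16)/4 (absorbing any constant into C).

-x*sqrt(-x**2 + 16)/2 + 8*asin(x/4) + C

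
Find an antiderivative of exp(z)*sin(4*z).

Let I denote the integral. Integrate by parts with u = sin(4*z), dv = exp(z) dz, so v = exp(z): I = exp(z)*sin(4*z) − 4·∫ exp(z)*cos(4*z) dz.
Apply parts again with u = cos(4*z), dv = exp(z) dz: ∫ exp(z)*cos(4*z) dz = exp(z)*cos(4*z) + 4·I. Substituting back brings back I: I = exp(z)*sin(4*z) - 4*exp(z)*cos(4*z) − 16·I.
Solving for I: (1 + 16)·I equals the remaining terms, so I = (1/17)·(exp(z)*sin(4*z) - 4*exp(z)*cos(4*z)).

exp(z)*sin(4*z)/17 - 4*exp(z)*cos(4*z)/17 + C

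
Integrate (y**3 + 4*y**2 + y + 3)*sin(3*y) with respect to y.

-y**3*cos(3*y)/3 + y**2*sin(3*y)/3 - 4*y**2*cos(3*y)/3 + 8*y*sin(3*y)/9 - y*cos(3*y)/9 + sin(3*y)/27 - 19*cos(3*y)/27 + C

Use integration by parts with u = y**3 + 4*y**2 + y + 3, dv = sin(3*y) dy, so v = -cos(3*y)/3.
Apply parts 3 times (tabular method): alternate signs, differentiate u down to 0, integrate dv up.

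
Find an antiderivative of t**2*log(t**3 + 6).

t**3*log(t**3 + 6)/3 - t**3/3 + 2*log(t**3 + 6) + C

Let u = t**3 + 6, so du = (3*t**2) dt.
The integral becomes (1/3)·∫ log(u) du; integrate by parts with u′=log(u), dv′=du.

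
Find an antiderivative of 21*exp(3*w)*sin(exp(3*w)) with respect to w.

-7*cos(exp(3*w)) + C

Let u = exp(3*w), so du = (3*exp(3*w)) dw.
Rewriting, the integral becomes 7·∫ sin(u) du = 7·-cos(u).
Substituting back, u = exp(3*w).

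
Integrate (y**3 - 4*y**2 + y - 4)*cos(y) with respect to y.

y**3*sin(y) - 4*y**2*sin(y) + 3*y**2*cos(y) - 5*y*sin(y) - 8*y*cos(y) + 4*sin(y) - 5*cos(y) + C

Use integration by parts with u = y**3 - 4*y**2 + y - 4, dv = cos(y) dy, so v = sin(y).
Apply parts 3 times (tabular method): alternate signs, differentiate u down to 0, integrate dv up.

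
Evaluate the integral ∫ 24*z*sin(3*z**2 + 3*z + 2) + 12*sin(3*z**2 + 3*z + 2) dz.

Let u = 3*z**2 + 3*z + 2, so du = (6*z + 3) dz.
Rewriting, the integral becomes 4·∫ sin(u) du = 4·-cos(u).
Substituting back, u = 3*z**2 + 3*z + 2.

-4*cos(3*z**2 + 3*z + 2) + C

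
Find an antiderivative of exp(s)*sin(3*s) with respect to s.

exp(s)*sin(3*s)/10 - 3*exp(s)*cos(3*s)/10 + C

Let I denote the integral. Integrate by parts with u = sin(3*s), dv = exp(s) ds, so v = exp(s): I = exp(s)*sin(3*s) − 3·∫ exp(s)*cos(3*s) ds.
Apply parts again with u = cos(3*s), dv = exp(s) ds: ∫ exp(s)*cos(3*s) ds = exp(s)*cos(3*s) + 3·I. Substituting back brings back I: I = exp(s)*sin(3*s) - 3*exp(s)*cos(3*s) − 9·I.
Solving for I: (1 + 9)·I equals the remaining terms, so I = (1/10)·(exp(s)*sin(3*s) - 3*exp(s)*cos(3*s)).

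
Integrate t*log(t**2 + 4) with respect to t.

Let u = t**2 + 4, so du = (2*t) dt.
The integral becomes (1/2)·∫ log(u) du; integrate by parts with u′=log(u), dv′=du.

t**2*log(t**2 + 4)/2 - t**2/2 + 2*log(t**2 + 4) + C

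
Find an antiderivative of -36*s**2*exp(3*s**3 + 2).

Let u = 3*s**3 + 2, so du = (9*s**2) ds.
Rewriting, the integral becomes -4·∫ e^u du = -4·e^u.
Substituting back, u = 3*s**3 + 2.

-4*exp(3*s**3 + 2) + C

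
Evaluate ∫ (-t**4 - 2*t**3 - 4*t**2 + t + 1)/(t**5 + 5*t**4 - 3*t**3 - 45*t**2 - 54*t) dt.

-log(t)/54 - 167*log(t - 3)/540 - 17*log(t + 2)/10 + 37*log(t + 3)/36 - 65/(18*t + 54) + C

Factor the denominator: t*(t - 3)*(t + 2)*(t + 3)**2.
Partial-fraction decomposition: 37/(36*(t + 3)) + 65/(18*(t + 3)**2) - 17/(10*(t + 2)) - 167/(540*(t - 3)) - 1/(54*t).
Integrate each term; A/(t−a) gives A·log|t−a|; A/(t−a)² gives −A/(t−a).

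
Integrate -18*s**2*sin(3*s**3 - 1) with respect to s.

Let u = 3*s**3 - 1, so du = (9*s**2) ds.
Rewriting, the integral becomes -2·∫ sin(u) du = -2·-cos(u).
Substituting back, u = 3*s**3 - 1.

2*cos(3*s**3 - 1) + C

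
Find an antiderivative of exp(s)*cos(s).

exp(s)*sin(s)/2 + exp(s)*cos(s)/2 + C

Let I denote the integral. Integrate by parts with u = cos(s), dv = exp(s) ds, so v = exp(s): I = exp(s)*cos(s) + ∫ exp(s)*sin(s) ds.
Apply parts again with u = sin(s), dv = exp(s) ds: ∫ exp(s)*sin(s) ds = exp(s)*sin(s) − I. Substituting back brings back I: I = exp(s)*sin(s) + exp(s)*cos(s) − I.
Solving for I: (1 + 1)·I equals the remaining terms, so I = (1/2)·(exp(s)*sin(s) + exp(s)*cos(s)).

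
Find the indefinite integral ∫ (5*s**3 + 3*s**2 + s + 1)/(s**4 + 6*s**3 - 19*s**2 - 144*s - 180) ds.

353*log(s - 5)/308 + 29*log(s + 2)/28 - 55*log(s + 3)/12 + 977*log(s + 6)/132 + C

Factor the denominator: (s - 5)*(s + 2)*(s + 3)*(s + 6).
Partial-fraction decomposition: 977/(132*(s + 6)) - 55/(12*(s + 3)) + 29/(28*(s + 2)) + 353/(308*(s - 5)).
Integrate each term: A/(s−a) contributes A·log|s−a|.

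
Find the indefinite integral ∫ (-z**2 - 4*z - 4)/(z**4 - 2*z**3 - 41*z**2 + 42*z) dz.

Factor the denominator: z*(z - 7)*(z - 1)*(z + 6).
Partial-fraction decomposition: 8/(273*(z + 6)) + 3/(14*(z - 1)) - 27/(182*(z - 7)) - 2/(21*z).
Integrate each term: A/(z−a) contributes A·log|z−a|.

-2*log(z)/21 - 27*log(z - 7)/182 + 3*log(z - 1)/14 + 8*log(z + 6)/273 + C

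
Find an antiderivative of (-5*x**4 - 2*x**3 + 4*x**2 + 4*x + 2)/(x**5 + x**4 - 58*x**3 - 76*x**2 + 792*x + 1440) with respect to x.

-3371*log(x - 6)/480 + 3253*log(x - 5)/693 - 27*log(x + 2)/224 + 551*log(x + 4)/180 - 2963*log(x + 6)/528 + C

Factor the denominator: (x - 6)*(x - 5)*(x + 2)*(x + 4)*(x + 6).
Partial-fraction decomposition: -2963/(528*(x + 6)) + 551/(180*(x + 4)) - 27/(224*(x + 2)) + 3253/(693*(x - 5)) - 3371/(480*(x - 6)).
Integrate each term: A/(x−a) contributes A·log|x−a|.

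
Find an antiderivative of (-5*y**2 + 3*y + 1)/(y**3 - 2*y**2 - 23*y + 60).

Factor the denominator: (y - 4)*(y - 3)*(y + 5).
Partial-fraction decomposition: -139/(72*(y + 5)) + 35/(8*(y - 3)) - 67/(9*(y - 4)).
Integrate each term: A/(y−a) contributes A·log|y−a|.

-67*log(y - 4)/9 + 35*log(y - 3)/8 - 139*log(y + 5)/72 + C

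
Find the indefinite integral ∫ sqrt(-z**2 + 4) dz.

z*sqrt(-z**2 + 4)/2 + 2*asin(z/2) + C

Substitute z = 2·sin(θ), so dz = 2·cos(θ) dθ and the radical becomes sqrt(-z**2 + 4) = 2·cos(θ) by the Pythagorean identity.
Integrate the resulting trig expression in θ, then back-substitute θ = asin(z/2), sin(θ) = z/2, cos(θ) = sqrt(-z**2 + 4)/2 (absorbing any constant into C).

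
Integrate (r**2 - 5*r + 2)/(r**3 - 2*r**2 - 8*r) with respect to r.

Factor the denominator: r*(r - 4)*(r + 2).
Partial-fraction decomposition: 4/(3*(r + 2)) - 1/(12*(r - 4)) - 1/(4*r).
Integrate each term: A/(r−a) contributes A·log|r−a|.

-log(r)/4 - log(r - 4)/12 + 4*log(r + 2)/3 + C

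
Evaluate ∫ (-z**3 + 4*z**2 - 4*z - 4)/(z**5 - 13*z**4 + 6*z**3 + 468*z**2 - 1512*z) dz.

Factor the denominator: z*(z - 7)*(z - 6)**2*(z + 6).
Partial-fraction decomposition: 95/(2808*(z + 6)) + 139/(72*(z - 6)) + 25/(18*(z - 6)**2) - 179/(91*(z - 7)) + 1/(378*z).
Integrate each term; A/(z−a) gives A·log|z−a|; A/(z−a)² gives −A/(z−a).

log(z)/378 - 179*log(z - 7)/91 + 139*log(z - 6)/72 + 95*log(z + 6)/2808 - 25/(18*z - 108) + C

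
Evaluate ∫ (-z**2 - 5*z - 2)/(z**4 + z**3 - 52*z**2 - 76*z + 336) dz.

Factor the denominator: (z - 7)*(z - 2)*(z + 4)*(z + 6).
Partial-fraction decomposition: 1/(26*(z + 6)) + 1/(66*(z + 4)) + 1/(15*(z - 2)) - 86/(715*(z - 7)).
Integrate each term: A/(z−a) contributes A·log|z−a|.

-86*log(z - 7)/715 + log(z - 2)/15 + log(z + 4)/66 + log(z + 6)/26 + C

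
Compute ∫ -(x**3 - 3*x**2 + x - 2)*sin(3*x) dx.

Use integration by parts with u = x**3 - 3*x**2 + x - 2, dv = -sin(3*x) dx, so v = cos(3*x)/3.
Apply parts 3 times (tabular method): alternate signs, differentiate u down to 0, integrate dv up.

x**3*cos(3*x)/3 - x**2*sin(3*x)/3 - x**2*cos(3*x) + 2*x*sin(3*x)/3 + x*cos(3*x)/9 - sin(3*x)/27 - 4*cos(3*x)/9 + C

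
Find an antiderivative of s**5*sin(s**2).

-s**4*cos(s**2)/2 + s**2*sin(s**2) + cos(s**2) + C

Let u = s², du = 2s ds; rewrite as (1/2)∫ u^2·sin(1u) du.
Now integrate by parts 2 times.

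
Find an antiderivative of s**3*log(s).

s**4*log(s)/4 - s**4/16 + C

Use integration by parts with u = log(s), dv = s**3 ds.
Then du = 1/s ds and v = s**4/4.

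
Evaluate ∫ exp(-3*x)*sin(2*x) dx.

-3*exp(-3*x)*sin(2*x)/13 - 2*exp(-3*x)*cos(2*x)/13 + C

Let I denote the integral. Integrate by parts with u = sin(2*x), dv = exp(-3*x) dx, so v = -exp(-3*x)/3: I = -exp(-3*x)*sin(2*x)/3 + (2/3)·∫ exp(-3*x)*cos(2*x) dx.
Apply parts again with u = cos(2*x), dv = exp(-3*x) dx: ∫ exp(-3*x)*cos(2*x) dx = -exp(-3*x)*cos(2*x)/3 − (2/3)·I. Substituting back brings back I: I = -exp(-3*x)*sin(2*x)/3 - 2*exp(-3*x)*cos(2*x)/9 − (4/9)·I.
Solving for I: (1 + 4/9)·I equals the remaining terms, so I = (9/13)·(-exp(-3*x)*sin(2*x)/3 - 2*exp(-3*x)*cos(2*x)/9).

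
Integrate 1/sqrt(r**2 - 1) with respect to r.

Substitute r = sec(θ), so dr = sec(θ)*tan(θ) dθ and the radical becomes sqrt(r**2 - 1) = tan(θ) by the Pythagorean identity.
Integrate the resulting trig expression in θ, then back-substitute sec(θ) = r, tan(θ) = sqrt(r**2 - 1) (absorbing any constant into C).

log(r + sqrt(r**2 - 1)) + C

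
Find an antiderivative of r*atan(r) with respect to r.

r**2*atan(r)/2 - r/2 + atan(r)/2 + C

Use integration by parts with u = arctan(r), dv = r dr.
Then du = 1/(r**2 + 1) dr.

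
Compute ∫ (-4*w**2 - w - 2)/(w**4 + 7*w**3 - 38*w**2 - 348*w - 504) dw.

-205*log(w - 7)/1521 + log(w + 2)/9 + 4*log(w + 6)/169 + 35/(13*w + 78) + C

Factor the denominator: (w - 7)*(w + 2)*(w + 6)**2.
Partial-fraction decomposition: 4/(169*(w + 6)) - 35/(13*(w + 6)**2) + 1/(9*(w + 2)) - 205/(1521*(w - 7)).
Integrate each term; A/(w−a) gives A·log|w−a|; A/(w−a)² gives −A/(w−a).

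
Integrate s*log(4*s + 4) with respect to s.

Use integration by parts with u = log(4*s + 4), dv = s ds.
Then du = 4/(4*s + 4) ds and v = s**2/2.

s**2*log(4*s + 4)/2 - s**2/4 + s/2 - log(s + 1)/2 + C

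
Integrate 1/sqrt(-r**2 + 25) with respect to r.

asin(r/5) + C

Substitute r = 5·sin(θ), so dr = 5·cos(θ) dθ and the radical becomes sqrt(-r**2 + 25) = 5·cos(θ) by the Pythagorean identity.
Integrate the resulting trig expression in θ, then back-substitute θ = asin(r/5), sin(θ) = r/5, cos(θ) = sqrt(-r**2 + 25)/5 (absorbing any constant into C).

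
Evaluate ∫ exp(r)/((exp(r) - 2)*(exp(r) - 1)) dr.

Let u = e^r, du = e^r dr.
The integral becomes ∫ du/((u-2)(u-1)); decompose into partial fractions.

log(exp(r) - 2) - log(exp(r) - 1) + C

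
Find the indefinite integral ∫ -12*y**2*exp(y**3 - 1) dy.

Let u = y**3 - 1, so du = (3*y**2) dy.
Rewriting, the integral becomes -4·∫ e^u du = -4·e^u.
Substituting back, u = y**3 - 1.

-4*exp(y**3 - 1) + C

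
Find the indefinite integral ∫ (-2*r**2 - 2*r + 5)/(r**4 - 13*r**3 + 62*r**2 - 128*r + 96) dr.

69*log(r - 4)/4 - 19*log(r - 3) + 7*log(r - 2)/4 + 35/(2*r - 8) + C

Factor the denominator: (r - 4)**2*(r - 3)*(r - 2).
Partial-fraction decomposition: 7/(4*(r - 2)) - 19/(r - 3) + 69/(4*(r - 4)) - 35/(2*(r - 4)**2).
Integrate each term; A/(r−a) gives A·log|r−a|; A/(r−a)² gives −A/(r−a).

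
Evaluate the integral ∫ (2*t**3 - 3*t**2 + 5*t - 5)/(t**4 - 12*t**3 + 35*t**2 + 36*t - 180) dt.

349*log(t - 6)/24 - 195*log(t - 5)/14 + 37*log(t - 3)/30 + 43*log(t + 2)/280 + C

Factor the denominator: (t - 6)*(t - 5)*(t - 3)*(t + 2).
Partial-fraction decomposition: 43/(280*(t + 2)) + 37/(30*(t - 3)) - 195/(14*(t - 5)) + 349/(24*(t - 6)).
Integrate each term: A/(t−a) contributes A·log|t−a|.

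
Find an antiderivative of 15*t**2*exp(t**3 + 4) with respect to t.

Let u = t**3 + 4, so du = (3*t**2) dt.
Rewriting, the integral becomes 5·∫ e^u du = 5·e^u.
Substituting back, u = t**3 + 4.

5*exp(t**3 + 4) + C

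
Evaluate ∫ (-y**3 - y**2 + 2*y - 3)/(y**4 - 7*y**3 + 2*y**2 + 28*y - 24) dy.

-243*log(y - 6)/160 + 11*log(y - 2)/16 - log(y - 1)/5 + log(y + 2)/32 + C

Factor the denominator: (y - 6)*(y - 2)*(y - 1)*(y + 2).
Partial-fraction decomposition: 1/(32*(y + 2)) - 1/(5*(y - 1)) + 11/(16*(y - 2)) - 243/(160*(y - 6)).
Integrate each term: A/(y−a) contributes A·log|y−a|.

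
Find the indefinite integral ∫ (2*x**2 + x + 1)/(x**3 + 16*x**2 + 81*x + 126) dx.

Factor the denominator: (x + 3)*(x + 6)*(x + 7).
Partial-fraction decomposition: 23/(x + 7) - 67/(3*(x + 6)) + 4/(3*(x + 3)).
Integrate each term: A/(x−a) contributes A·log|x−a|.

4*log(x + 3)/3 - 67*log(x + 6)/3 + 23*log(x + 7) + C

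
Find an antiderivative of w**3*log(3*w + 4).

Use integration by parts with u = log(3*w + 4), dv = w**3 dw.
Then du = 3/(3*w + 4) dw and v = w**4/4.

w**4*log(3*w + 4)/4 - w**4/16 + w**3/9 - 2*w**2/9 + 16*w/27 - 64*log(3*w + 4)/81 + C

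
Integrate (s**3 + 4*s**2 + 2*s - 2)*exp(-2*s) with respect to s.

(-4*s**3 - 22*s**2 - 30*s - 7)*exp(-2*s)/8 + C

Use integration by parts with u = s**3 + 4*s**2 + 2*s - 2, dv = exp(-2*s) ds, so v = -exp(-2*s)/2.
Apply parts 3 times (tabular method): alternate signs, differentiate u down to 0, integrate dv up.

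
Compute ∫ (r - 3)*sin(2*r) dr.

Use integration by parts with u = r - 3, dv = sin(2*r) dr, so v = -cos(2*r)/2.
Apply parts 1 times (tabular method): alternate signs, differentiate u down to 0, integrate dv up.

-r*cos(2*r)/2 + sin(2*r)/4 + 3*cos(2*r)/2 + C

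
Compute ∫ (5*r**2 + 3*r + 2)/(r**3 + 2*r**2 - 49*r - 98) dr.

Factor the denominator: (r - 7)*(r + 2)*(r + 7).
Partial-fraction decomposition: 113/(35*(r + 7)) - 16/(45*(r + 2)) + 134/(63*(r - 7)).
Integrate each term: A/(r−a) contributes A·log|r−a|.

134*log(r - 7)/63 - 16*log(r + 2)/45 + 113*log(r + 7)/35 + C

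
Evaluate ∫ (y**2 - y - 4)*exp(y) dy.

(y**2 - 3*y - 1)*exp(y) + C

Use integration by parts with u = y**2 - y - 4, dv = exp(y) dy, so v = exp(y).
Apply parts 2 times (tabular method): alternate signs, differentiate u down to 0, integrate dv up.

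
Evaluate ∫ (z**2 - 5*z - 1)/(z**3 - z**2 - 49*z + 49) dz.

13*log(z - 7)/84 + 5*log(z - 1)/48 + 83*log(z + 7)/112 + C

Factor the denominator: (z - 7)*(z - 1)*(z + 7).
Partial-fraction decomposition: 83/(112*(z + 7)) + 5/(48*(z - 1)) + 13/(84*(z - 7)).
Integrate each term: A/(z−a) contributes A·log|z−a|.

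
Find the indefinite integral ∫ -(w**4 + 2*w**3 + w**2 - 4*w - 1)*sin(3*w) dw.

Use integration by parts with u = w**4 + 2*w**3 + w**2 - 4*w - 1, dv = -sin(3*w) dw, so v = cos(3*w)/3.
Apply parts 4 times (tabular method): alternate signs, differentiate u down to 0, integrate dv up.

w**4*cos(3*w)/3 - 4*w**3*sin(3*w)/9 + 2*w**3*cos(3*w)/3 - 2*w**2*sin(3*w)/3 - w**2*cos(3*w)/9 + 2*w*sin(3*w)/27 - 16*w*cos(3*w)/9 + 16*sin(3*w)/27 - 25*cos(3*w)/81 + C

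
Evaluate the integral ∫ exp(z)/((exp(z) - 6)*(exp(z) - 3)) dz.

Let u = e^z, du = e^z dz.
The integral becomes ∫ du/((u-6)(u-3)); decompose into partial fractions.

log(exp(z) - 6)/3 - log(exp(z) - 3)/3 + C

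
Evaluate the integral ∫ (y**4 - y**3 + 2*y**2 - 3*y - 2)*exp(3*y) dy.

(27*y**4 - 63*y**3 + 117*y**2 - 159*y - 1)*exp(3*y)/81 + C

Use integration by parts with u = y**4 - y**3 + 2*y**2 - 3*y - 2, dv = exp(3*y) dy, so v = exp(3*y)/3.
Apply parts 4 times (tabular method): alternate signs, differentiate u down to 0, integrate dv up.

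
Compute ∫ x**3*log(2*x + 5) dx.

Use integration by parts with u = log(2*x + 5), dv = x**3 dx.
Then du = 2/(2*x + 5) dx and v = x**4/4.

x**4*log(2*x + 5)/4 - x**4/16 + 5*x**3/24 - 25*x**2/32 + 125*x/32 - 625*log(2*x + 5)/64 + C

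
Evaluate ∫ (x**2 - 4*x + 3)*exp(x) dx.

Use integration by parts with u = x**2 - 4*x + 3, dv = exp(x) dx, so v = exp(x).
Apply parts 2 times (tabular method): alternate signs, differentiate u down to 0, integrate dv up.

(x**2 - 6*x + 9)*exp(x) + C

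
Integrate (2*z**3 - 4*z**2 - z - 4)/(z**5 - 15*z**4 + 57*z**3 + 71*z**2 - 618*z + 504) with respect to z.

479*log(z - 7)/180 - 139*log(z - 6)/45 + 4*log(z - 4)/9 + 7*log(z - 1)/360 - 13*log(z + 3)/360 + C

Factor the denominator: (z - 7)*(z - 6)*(z - 4)*(z - 1)*(z + 3).
Partial-fraction decomposition: -13/(360*(z + 3)) + 7/(360*(z - 1)) + 4/(9*(z - 4)) - 139/(45*(z - 6)) + 479/(180*(z - 7)).
Integrate each term: A/(z−a) contributes A·log|z−a|.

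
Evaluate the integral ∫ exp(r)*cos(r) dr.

exp(r)*sin(r)/2 + exp(r)*cos(r)/2 + C

Let I denote the integral. Integrate by parts with u = cos(r), dv = exp(r) dr, so v = exp(r): I = exp(r)*cos(r) + ∫ exp(r)*sin(r) dr.
Apply parts again with u = sin(r), dv = exp(r) dr: ∫ exp(r)*sin(r) dr = exp(r)*sin(r) − I. Substituting back brings back I: I = exp(r)*sin(r) + exp(r)*cos(r) − I.
Solving for I: (1 + 1)·I equals the remaining terms, so I = (1/2)·(exp(r)*sin(r) + exp(r)*cos(r)).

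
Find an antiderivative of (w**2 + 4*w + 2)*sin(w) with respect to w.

-w**2*cos(w) + 2*w*sin(w) - 4*w*cos(w) + 4*sin(w) + C

Use integration by parts with u = w**2 + 4*w + 2, dv = sin(w) dw, so v = -cos(w).
Apply parts 2 times (tabular method): alternate signs, differentiate u down to 0, integrate dv up.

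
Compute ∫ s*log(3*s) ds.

s**2*(log(s) + log(3))/2 - s**2/4 + C

Use integration by parts with u = log(3*s), dv = s ds.
Then du = 1/s ds and v = s**2/2.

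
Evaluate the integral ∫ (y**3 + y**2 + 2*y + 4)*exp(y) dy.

(y**3 - 2*y**2 + 6*y - 2)*exp(y) + C

Use integration by parts with u = y**3 + y**2 + 2*y + 4, dv = exp(y) dy, so v = exp(y).
Apply parts 3 times (tabular method): alternate signs, differentiate u down to 0, integrate dv up.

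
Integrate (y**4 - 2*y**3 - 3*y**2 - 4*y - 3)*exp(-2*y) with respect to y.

Use integration by parts with u = y**4 - 2*y**3 - 3*y**2 - 4*y - 3, dv = exp(-2*y) dy, so v = -exp(-2*y)/2.
Apply parts 4 times (tabular method): alternate signs, differentiate u down to 0, integrate dv up.

(-2*y**4 + 6*y**2 + 14*y + 13)*exp(-2*y)/4 + C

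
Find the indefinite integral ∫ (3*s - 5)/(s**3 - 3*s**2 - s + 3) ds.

Factor the denominator: (s - 3)*(s - 1)*(s + 1).
Partial-fraction decomposition: -1/(s + 1) + 1/(2*(s - 1)) + 1/(2*(s - 3)).
Integrate each term: A/(s−a) contributes A·log|s−a|.

-log(s + 1) + log(s**2 - 4*s + 3)/2 + C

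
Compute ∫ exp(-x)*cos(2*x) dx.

Let I denote the integral. Integrate by parts with u = cos(2*x), dv = exp(-x) dx, so v = -exp(-x): I = -exp(-x)*cos(2*x) − 2·∫ exp(-x)*sin(2*x) dx.
Apply parts again with u = sin(2*x), dv = exp(-x) dx: ∫ exp(-x)*sin(2*x) dx = -exp(-x)*sin(2*x) + 2·I. Substituting back brings back I: I = 2*exp(-x)*sin(2*x) - exp(-x)*cos(2*x) − 4·I.
Solving for I: (1 + 4)·I equals the remaining terms, so I = (1/5)·(2*exp(-x)*sin(2*x) - exp(-x)*cos(2*x)).

2*exp(-x)*sin(2*x)/5 - exp(-x)*cos(2*x)/5 + C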